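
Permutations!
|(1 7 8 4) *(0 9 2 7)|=7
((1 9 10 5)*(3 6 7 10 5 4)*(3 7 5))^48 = (10)(1 6 9 5 3)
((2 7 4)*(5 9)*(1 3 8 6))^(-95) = ((1 3 8 6)(2 7 4)(5 9))^(-95) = (1 3 8 6)(2 7 4)(5 9)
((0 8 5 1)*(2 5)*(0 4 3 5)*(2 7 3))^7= (0 2 4 1 5 3 7 8)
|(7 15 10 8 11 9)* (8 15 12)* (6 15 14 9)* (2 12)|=|(2 12 8 11 6 15 10 14 9 7)|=10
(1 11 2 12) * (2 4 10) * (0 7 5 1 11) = (0 7 5 1)(2 12 11 4 10) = [7, 0, 12, 3, 10, 1, 6, 5, 8, 9, 2, 4, 11]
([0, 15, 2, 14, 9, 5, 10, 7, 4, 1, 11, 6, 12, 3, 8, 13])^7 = (1 9 4 8 14 3 13 15)(6 10 11)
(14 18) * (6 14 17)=[0, 1, 2, 3, 4, 5, 14, 7, 8, 9, 10, 11, 12, 13, 18, 15, 16, 6, 17]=(6 14 18 17)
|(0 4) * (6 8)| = |(0 4)(6 8)| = 2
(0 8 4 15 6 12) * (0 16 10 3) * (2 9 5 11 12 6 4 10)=(0 8 10 3)(2 9 5 11 12 16)(4 15)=[8, 1, 9, 0, 15, 11, 6, 7, 10, 5, 3, 12, 16, 13, 14, 4, 2]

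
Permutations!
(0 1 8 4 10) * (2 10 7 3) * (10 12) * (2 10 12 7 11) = (12)(0 1 8 4 11 2 7 3 10) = [1, 8, 7, 10, 11, 5, 6, 3, 4, 9, 0, 2, 12]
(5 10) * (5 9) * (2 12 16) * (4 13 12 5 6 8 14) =(2 5 10 9 6 8 14 4 13 12 16) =[0, 1, 5, 3, 13, 10, 8, 7, 14, 6, 9, 11, 16, 12, 4, 15, 2]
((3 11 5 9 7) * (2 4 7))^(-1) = ((2 4 7 3 11 5 9))^(-1) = (2 9 5 11 3 7 4)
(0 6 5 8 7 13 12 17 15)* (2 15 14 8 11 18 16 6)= (0 2 15)(5 11 18 16 6)(7 13 12 17 14 8)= [2, 1, 15, 3, 4, 11, 5, 13, 7, 9, 10, 18, 17, 12, 8, 0, 6, 14, 16]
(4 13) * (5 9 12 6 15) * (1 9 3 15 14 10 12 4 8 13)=[0, 9, 2, 15, 1, 3, 14, 7, 13, 4, 12, 11, 6, 8, 10, 5]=(1 9 4)(3 15 5)(6 14 10 12)(8 13)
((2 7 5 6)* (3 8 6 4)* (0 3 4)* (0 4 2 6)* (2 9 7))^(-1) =(0 8 3)(4 5 7 9)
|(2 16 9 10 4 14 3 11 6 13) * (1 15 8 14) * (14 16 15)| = 13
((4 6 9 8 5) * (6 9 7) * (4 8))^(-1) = (4 9)(5 8)(6 7)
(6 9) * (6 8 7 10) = (6 9 8 7 10) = [0, 1, 2, 3, 4, 5, 9, 10, 7, 8, 6]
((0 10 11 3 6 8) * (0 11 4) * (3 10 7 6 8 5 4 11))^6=(11)(0 7 6 5 4)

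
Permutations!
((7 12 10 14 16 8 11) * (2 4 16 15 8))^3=(16)(7 14 11 10 8 12 15)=((2 4 16)(7 12 10 14 15 8 11))^3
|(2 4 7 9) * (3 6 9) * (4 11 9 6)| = |(2 11 9)(3 4 7)| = 3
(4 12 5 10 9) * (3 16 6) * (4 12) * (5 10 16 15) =[0, 1, 2, 15, 4, 16, 3, 7, 8, 12, 9, 11, 10, 13, 14, 5, 6] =(3 15 5 16 6)(9 12 10)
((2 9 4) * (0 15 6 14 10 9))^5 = (0 9 6 2 10 15 4 14)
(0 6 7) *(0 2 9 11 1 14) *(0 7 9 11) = (0 6 9)(1 14 7 2 11) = [6, 14, 11, 3, 4, 5, 9, 2, 8, 0, 10, 1, 12, 13, 7]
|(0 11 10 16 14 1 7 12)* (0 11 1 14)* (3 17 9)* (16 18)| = |(0 1 7 12 11 10 18 16)(3 17 9)| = 24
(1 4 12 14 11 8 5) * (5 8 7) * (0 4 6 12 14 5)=(0 4 14 11 7)(1 6 12 5)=[4, 6, 2, 3, 14, 1, 12, 0, 8, 9, 10, 7, 5, 13, 11]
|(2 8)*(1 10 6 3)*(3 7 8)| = |(1 10 6 7 8 2 3)| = 7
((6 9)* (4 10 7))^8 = (4 7 10)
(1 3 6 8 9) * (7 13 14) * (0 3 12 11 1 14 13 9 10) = (0 3 6 8 10)(1 12 11)(7 9 14) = [3, 12, 2, 6, 4, 5, 8, 9, 10, 14, 0, 1, 11, 13, 7]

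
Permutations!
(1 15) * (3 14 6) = (1 15)(3 14 6) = [0, 15, 2, 14, 4, 5, 3, 7, 8, 9, 10, 11, 12, 13, 6, 1]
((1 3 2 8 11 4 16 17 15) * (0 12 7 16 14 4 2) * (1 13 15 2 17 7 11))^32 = (17)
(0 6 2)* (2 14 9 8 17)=(0 6 14 9 8 17 2)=[6, 1, 0, 3, 4, 5, 14, 7, 17, 8, 10, 11, 12, 13, 9, 15, 16, 2]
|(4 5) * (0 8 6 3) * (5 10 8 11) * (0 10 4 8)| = |(0 11 5 8 6 3 10)| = 7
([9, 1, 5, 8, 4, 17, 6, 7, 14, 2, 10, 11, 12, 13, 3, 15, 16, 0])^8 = [5, 1, 0, 14, 4, 9, 6, 7, 3, 17, 10, 11, 12, 13, 8, 15, 16, 2]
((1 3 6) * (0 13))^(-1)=((0 13)(1 3 6))^(-1)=(0 13)(1 6 3)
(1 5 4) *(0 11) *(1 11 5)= [5, 1, 2, 3, 11, 4, 6, 7, 8, 9, 10, 0]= (0 5 4 11)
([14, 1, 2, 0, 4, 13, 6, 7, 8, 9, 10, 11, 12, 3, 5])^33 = (0 13 14 3 5)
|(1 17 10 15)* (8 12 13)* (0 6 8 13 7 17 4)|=|(0 6 8 12 7 17 10 15 1 4)|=10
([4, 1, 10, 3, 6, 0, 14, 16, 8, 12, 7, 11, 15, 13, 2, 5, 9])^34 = (0 15 9 7 2 6)(4 5 12 16 10 14)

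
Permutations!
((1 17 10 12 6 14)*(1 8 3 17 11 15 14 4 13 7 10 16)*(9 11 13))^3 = (1 10 4 15 3)(6 11 8 16 7)(9 14 17 13 12)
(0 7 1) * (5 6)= [7, 0, 2, 3, 4, 6, 5, 1]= (0 7 1)(5 6)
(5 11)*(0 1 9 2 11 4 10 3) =(0 1 9 2 11 5 4 10 3) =[1, 9, 11, 0, 10, 4, 6, 7, 8, 2, 3, 5]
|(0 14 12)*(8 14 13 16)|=6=|(0 13 16 8 14 12)|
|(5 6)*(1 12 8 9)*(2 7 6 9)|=|(1 12 8 2 7 6 5 9)|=8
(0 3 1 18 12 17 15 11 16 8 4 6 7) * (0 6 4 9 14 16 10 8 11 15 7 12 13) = (0 3 1 18 13)(6 12 17 7)(8 9 14 16 11 10) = [3, 18, 2, 1, 4, 5, 12, 6, 9, 14, 8, 10, 17, 0, 16, 15, 11, 7, 13]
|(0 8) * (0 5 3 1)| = |(0 8 5 3 1)| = 5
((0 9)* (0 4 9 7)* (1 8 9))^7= (0 7)(1 4 9 8)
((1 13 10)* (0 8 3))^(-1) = (0 3 8)(1 10 13)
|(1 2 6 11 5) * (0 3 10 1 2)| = |(0 3 10 1)(2 6 11 5)| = 4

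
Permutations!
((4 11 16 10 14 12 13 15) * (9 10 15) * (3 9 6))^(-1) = (3 6 13 12 14 10 9)(4 15 16 11) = ((3 9 10 14 12 13 6)(4 11 16 15))^(-1)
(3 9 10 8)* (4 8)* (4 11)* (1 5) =(1 5)(3 9 10 11 4 8) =[0, 5, 2, 9, 8, 1, 6, 7, 3, 10, 11, 4]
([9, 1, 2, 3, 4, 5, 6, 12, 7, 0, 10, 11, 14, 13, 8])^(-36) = [0, 1, 2, 3, 4, 5, 6, 7, 8, 9, 10, 11, 12, 13, 14]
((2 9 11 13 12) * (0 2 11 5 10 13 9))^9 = ((0 2)(5 10 13 12 11 9))^9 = (0 2)(5 12)(9 13)(10 11)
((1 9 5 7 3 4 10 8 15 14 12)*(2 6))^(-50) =((1 9 5 7 3 4 10 8 15 14 12)(2 6))^(-50) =(1 4 12 3 14 7 15 5 8 9 10)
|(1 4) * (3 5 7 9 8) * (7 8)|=|(1 4)(3 5 8)(7 9)|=6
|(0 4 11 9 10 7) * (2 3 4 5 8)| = 10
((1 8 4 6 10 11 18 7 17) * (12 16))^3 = (1 6 18)(4 11 17)(7 8 10)(12 16)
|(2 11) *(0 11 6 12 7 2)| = 4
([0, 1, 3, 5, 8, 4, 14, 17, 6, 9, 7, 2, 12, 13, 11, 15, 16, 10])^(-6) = [0, 1, 5, 4, 6, 8, 11, 7, 14, 9, 10, 3, 12, 13, 2, 15, 16, 17]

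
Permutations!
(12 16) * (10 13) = (10 13)(12 16) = [0, 1, 2, 3, 4, 5, 6, 7, 8, 9, 13, 11, 16, 10, 14, 15, 12]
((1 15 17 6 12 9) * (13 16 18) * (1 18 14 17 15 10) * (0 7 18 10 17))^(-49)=(0 14 16 13 18 7)(1 10 9 12 6 17)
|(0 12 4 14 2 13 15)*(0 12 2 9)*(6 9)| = |(0 2 13 15 12 4 14 6 9)| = 9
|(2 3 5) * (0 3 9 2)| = |(0 3 5)(2 9)| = 6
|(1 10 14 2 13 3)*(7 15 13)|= 8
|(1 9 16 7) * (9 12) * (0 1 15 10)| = |(0 1 12 9 16 7 15 10)| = 8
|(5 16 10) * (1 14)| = 6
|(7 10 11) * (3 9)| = 6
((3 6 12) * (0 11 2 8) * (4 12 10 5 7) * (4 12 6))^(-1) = (0 8 2 11)(3 12 7 5 10 6 4)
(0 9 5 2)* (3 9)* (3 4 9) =(0 4 9 5 2) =[4, 1, 0, 3, 9, 2, 6, 7, 8, 5]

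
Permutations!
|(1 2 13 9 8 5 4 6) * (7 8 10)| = 10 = |(1 2 13 9 10 7 8 5 4 6)|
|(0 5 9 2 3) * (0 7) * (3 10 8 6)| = 9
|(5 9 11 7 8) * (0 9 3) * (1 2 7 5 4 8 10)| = 20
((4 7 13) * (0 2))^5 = (0 2)(4 13 7)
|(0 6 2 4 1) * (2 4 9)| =|(0 6 4 1)(2 9)| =4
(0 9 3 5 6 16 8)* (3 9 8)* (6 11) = [8, 1, 2, 5, 4, 11, 16, 7, 0, 9, 10, 6, 12, 13, 14, 15, 3] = (0 8)(3 5 11 6 16)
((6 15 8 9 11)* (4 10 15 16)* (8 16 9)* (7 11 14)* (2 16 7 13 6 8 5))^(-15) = (2 10 11)(4 7 5)(6 9 14 13)(8 16 15)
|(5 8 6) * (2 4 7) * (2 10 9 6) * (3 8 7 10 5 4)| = |(2 3 8)(4 10 9 6)(5 7)| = 12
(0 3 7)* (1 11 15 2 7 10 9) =(0 3 10 9 1 11 15 2 7) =[3, 11, 7, 10, 4, 5, 6, 0, 8, 1, 9, 15, 12, 13, 14, 2]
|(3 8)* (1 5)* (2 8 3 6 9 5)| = 6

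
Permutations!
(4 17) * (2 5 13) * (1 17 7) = (1 17 4 7)(2 5 13) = [0, 17, 5, 3, 7, 13, 6, 1, 8, 9, 10, 11, 12, 2, 14, 15, 16, 4]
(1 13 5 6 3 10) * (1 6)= [0, 13, 2, 10, 4, 1, 3, 7, 8, 9, 6, 11, 12, 5]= (1 13 5)(3 10 6)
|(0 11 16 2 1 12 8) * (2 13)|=8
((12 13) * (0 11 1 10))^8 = (13)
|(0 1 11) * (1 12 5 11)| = 4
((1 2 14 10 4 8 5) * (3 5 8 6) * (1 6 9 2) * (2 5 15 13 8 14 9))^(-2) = (2 10 8 15 6 9 4 14 13 3 5)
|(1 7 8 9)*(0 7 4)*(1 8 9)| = 6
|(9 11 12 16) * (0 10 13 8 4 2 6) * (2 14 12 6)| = |(0 10 13 8 4 14 12 16 9 11 6)| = 11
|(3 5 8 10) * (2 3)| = 5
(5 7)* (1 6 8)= [0, 6, 2, 3, 4, 7, 8, 5, 1]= (1 6 8)(5 7)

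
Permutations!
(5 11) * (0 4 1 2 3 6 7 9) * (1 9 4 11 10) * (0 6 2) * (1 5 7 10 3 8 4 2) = (0 11 7 2 8 4 9 6 10 5 3 1) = [11, 0, 8, 1, 9, 3, 10, 2, 4, 6, 5, 7]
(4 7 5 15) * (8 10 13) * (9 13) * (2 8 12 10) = (2 8)(4 7 5 15)(9 13 12 10) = [0, 1, 8, 3, 7, 15, 6, 5, 2, 13, 9, 11, 10, 12, 14, 4]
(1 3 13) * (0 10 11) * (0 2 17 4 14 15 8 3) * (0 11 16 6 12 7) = (0 10 16 6 12 7)(1 11 2 17 4 14 15 8 3 13) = [10, 11, 17, 13, 14, 5, 12, 0, 3, 9, 16, 2, 7, 1, 15, 8, 6, 4]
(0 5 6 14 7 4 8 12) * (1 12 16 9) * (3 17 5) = (0 3 17 5 6 14 7 4 8 16 9 1 12) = [3, 12, 2, 17, 8, 6, 14, 4, 16, 1, 10, 11, 0, 13, 7, 15, 9, 5]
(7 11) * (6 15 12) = (6 15 12)(7 11) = [0, 1, 2, 3, 4, 5, 15, 11, 8, 9, 10, 7, 6, 13, 14, 12]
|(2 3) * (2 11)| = |(2 3 11)| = 3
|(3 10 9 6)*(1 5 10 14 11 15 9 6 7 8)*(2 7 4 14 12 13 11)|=15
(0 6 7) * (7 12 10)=(0 6 12 10 7)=[6, 1, 2, 3, 4, 5, 12, 0, 8, 9, 7, 11, 10]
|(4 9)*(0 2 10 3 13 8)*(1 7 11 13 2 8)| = 12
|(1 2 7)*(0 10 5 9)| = 12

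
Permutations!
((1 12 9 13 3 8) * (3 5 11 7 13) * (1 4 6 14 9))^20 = (3 4 14)(6 9 8)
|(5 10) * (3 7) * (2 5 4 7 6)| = 7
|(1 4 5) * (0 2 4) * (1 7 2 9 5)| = 7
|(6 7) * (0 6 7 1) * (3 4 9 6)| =|(0 3 4 9 6 1)| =6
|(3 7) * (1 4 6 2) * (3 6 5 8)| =8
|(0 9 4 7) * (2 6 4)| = 6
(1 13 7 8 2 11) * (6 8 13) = (1 6 8 2 11)(7 13) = [0, 6, 11, 3, 4, 5, 8, 13, 2, 9, 10, 1, 12, 7]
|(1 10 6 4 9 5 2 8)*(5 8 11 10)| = |(1 5 2 11 10 6 4 9 8)| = 9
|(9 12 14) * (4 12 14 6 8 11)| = 10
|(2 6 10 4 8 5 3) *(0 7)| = 14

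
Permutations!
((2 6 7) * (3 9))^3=(3 9)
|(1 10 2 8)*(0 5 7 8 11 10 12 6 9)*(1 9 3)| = 60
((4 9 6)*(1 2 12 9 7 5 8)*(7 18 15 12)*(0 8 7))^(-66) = (18)(0 1)(2 8) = ((0 8 1 2)(4 18 15 12 9 6)(5 7))^(-66)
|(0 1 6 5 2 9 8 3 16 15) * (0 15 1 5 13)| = 10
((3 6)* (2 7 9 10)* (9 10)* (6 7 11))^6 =((2 11 6 3 7 10))^6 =(11)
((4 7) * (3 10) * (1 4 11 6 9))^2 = (1 7 6)(4 11 9)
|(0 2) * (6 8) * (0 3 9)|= |(0 2 3 9)(6 8)|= 4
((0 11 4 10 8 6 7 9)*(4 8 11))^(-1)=(0 9 7 6 8 11 10 4)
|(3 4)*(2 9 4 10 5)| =6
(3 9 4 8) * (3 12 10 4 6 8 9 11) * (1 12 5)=(1 12 10 4 9 6 8 5)(3 11)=[0, 12, 2, 11, 9, 1, 8, 7, 5, 6, 4, 3, 10]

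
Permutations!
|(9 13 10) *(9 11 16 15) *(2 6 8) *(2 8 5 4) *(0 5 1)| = |(0 5 4 2 6 1)(9 13 10 11 16 15)| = 6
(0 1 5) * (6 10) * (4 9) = (0 1 5)(4 9)(6 10) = [1, 5, 2, 3, 9, 0, 10, 7, 8, 4, 6]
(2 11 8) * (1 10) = (1 10)(2 11 8) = [0, 10, 11, 3, 4, 5, 6, 7, 2, 9, 1, 8]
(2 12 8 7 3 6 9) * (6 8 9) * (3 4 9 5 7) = (2 12 5 7 4 9)(3 8) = [0, 1, 12, 8, 9, 7, 6, 4, 3, 2, 10, 11, 5]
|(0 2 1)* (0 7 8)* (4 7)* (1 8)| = |(0 2 8)(1 4 7)| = 3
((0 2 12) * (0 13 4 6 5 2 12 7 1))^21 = (0 4 2)(1 13 5)(6 7 12) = ((0 12 13 4 6 5 2 7 1))^21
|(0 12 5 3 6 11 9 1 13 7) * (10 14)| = 10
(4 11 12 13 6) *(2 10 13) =[0, 1, 10, 3, 11, 5, 4, 7, 8, 9, 13, 12, 2, 6] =(2 10 13 6 4 11 12)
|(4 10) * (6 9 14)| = 6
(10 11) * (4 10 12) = [0, 1, 2, 3, 10, 5, 6, 7, 8, 9, 11, 12, 4] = (4 10 11 12)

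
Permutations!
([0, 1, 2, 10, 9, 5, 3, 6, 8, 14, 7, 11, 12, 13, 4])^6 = [0, 1, 2, 7, 4, 5, 10, 3, 8, 9, 6, 11, 12, 13, 14]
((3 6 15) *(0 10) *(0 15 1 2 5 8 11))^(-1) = ((0 10 15 3 6 1 2 5 8 11))^(-1) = (0 11 8 5 2 1 6 3 15 10)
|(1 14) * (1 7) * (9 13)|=|(1 14 7)(9 13)|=6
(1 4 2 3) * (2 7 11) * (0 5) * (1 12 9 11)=(0 5)(1 4 7)(2 3 12 9 11)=[5, 4, 3, 12, 7, 0, 6, 1, 8, 11, 10, 2, 9]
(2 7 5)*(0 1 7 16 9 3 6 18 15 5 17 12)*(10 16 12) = [1, 7, 12, 6, 4, 2, 18, 17, 8, 3, 16, 11, 0, 13, 14, 5, 9, 10, 15] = (0 1 7 17 10 16 9 3 6 18 15 5 2 12)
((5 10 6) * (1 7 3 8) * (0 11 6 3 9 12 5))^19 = (0 11 6)(1 12 3 7 5 8 9 10)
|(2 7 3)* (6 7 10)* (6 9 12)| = |(2 10 9 12 6 7 3)| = 7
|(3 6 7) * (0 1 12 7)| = 6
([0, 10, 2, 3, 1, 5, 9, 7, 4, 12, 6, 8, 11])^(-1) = [0, 4, 2, 3, 8, 5, 10, 7, 11, 6, 1, 12, 9]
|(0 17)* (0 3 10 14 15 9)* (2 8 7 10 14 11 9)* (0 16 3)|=|(0 17)(2 8 7 10 11 9 16 3 14 15)|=10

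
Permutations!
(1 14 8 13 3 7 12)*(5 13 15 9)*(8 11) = (1 14 11 8 15 9 5 13 3 7 12) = [0, 14, 2, 7, 4, 13, 6, 12, 15, 5, 10, 8, 1, 3, 11, 9]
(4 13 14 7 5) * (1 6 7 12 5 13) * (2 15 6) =[0, 2, 15, 3, 1, 4, 7, 13, 8, 9, 10, 11, 5, 14, 12, 6] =(1 2 15 6 7 13 14 12 5 4)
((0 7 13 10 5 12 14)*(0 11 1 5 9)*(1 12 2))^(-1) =(0 9 10 13 7)(1 2 5)(11 14 12)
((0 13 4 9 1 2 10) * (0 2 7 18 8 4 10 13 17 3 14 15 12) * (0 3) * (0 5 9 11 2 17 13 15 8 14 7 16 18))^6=((0 13 10 17 5 9 1 16 18 14 8 4 11 2 15 12 3 7))^6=(0 1 11)(2 13 16)(3 5 8)(4 7 9)(10 18 15)(12 17 14)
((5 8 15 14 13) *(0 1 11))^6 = ((0 1 11)(5 8 15 14 13))^6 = (5 8 15 14 13)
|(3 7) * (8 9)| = |(3 7)(8 9)| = 2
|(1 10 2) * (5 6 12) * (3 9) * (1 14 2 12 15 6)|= 4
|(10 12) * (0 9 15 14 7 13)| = |(0 9 15 14 7 13)(10 12)| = 6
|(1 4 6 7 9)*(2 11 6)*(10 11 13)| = 9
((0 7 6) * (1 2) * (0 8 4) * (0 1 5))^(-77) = ((0 7 6 8 4 1 2 5))^(-77) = (0 8 2 7 4 5 6 1)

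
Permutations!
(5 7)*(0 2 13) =(0 2 13)(5 7) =[2, 1, 13, 3, 4, 7, 6, 5, 8, 9, 10, 11, 12, 0]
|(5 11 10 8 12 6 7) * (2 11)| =|(2 11 10 8 12 6 7 5)| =8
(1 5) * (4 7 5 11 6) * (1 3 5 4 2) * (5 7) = (1 11 6 2)(3 7 4 5) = [0, 11, 1, 7, 5, 3, 2, 4, 8, 9, 10, 6]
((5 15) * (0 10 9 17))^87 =(0 17 9 10)(5 15)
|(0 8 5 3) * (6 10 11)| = 12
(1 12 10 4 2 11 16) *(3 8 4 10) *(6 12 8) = (1 8 4 2 11 16)(3 6 12) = [0, 8, 11, 6, 2, 5, 12, 7, 4, 9, 10, 16, 3, 13, 14, 15, 1]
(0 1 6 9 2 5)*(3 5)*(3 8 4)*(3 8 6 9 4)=[1, 9, 6, 5, 8, 0, 4, 7, 3, 2]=(0 1 9 2 6 4 8 3 5)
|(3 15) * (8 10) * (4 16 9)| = 6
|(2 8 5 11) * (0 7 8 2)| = 5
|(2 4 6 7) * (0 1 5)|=12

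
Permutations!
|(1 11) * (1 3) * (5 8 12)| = 3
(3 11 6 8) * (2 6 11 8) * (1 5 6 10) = (11)(1 5 6 2 10)(3 8) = [0, 5, 10, 8, 4, 6, 2, 7, 3, 9, 1, 11]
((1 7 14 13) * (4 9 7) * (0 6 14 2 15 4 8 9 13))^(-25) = (0 14 6)(1 13 4 15 2 7 9 8)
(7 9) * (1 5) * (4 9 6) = [0, 5, 2, 3, 9, 1, 4, 6, 8, 7] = (1 5)(4 9 7 6)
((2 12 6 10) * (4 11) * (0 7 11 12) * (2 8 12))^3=((0 7 11 4 2)(6 10 8 12))^3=(0 4 7 2 11)(6 12 8 10)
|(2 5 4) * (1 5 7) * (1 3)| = 6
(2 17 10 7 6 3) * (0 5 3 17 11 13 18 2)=[5, 1, 11, 0, 4, 3, 17, 6, 8, 9, 7, 13, 12, 18, 14, 15, 16, 10, 2]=(0 5 3)(2 11 13 18)(6 17 10 7)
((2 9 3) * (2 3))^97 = ((2 9))^97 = (2 9)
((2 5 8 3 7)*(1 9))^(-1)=((1 9)(2 5 8 3 7))^(-1)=(1 9)(2 7 3 8 5)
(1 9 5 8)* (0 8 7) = (0 8 1 9 5 7) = [8, 9, 2, 3, 4, 7, 6, 0, 1, 5]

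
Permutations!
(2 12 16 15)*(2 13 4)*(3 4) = [0, 1, 12, 4, 2, 5, 6, 7, 8, 9, 10, 11, 16, 3, 14, 13, 15] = (2 12 16 15 13 3 4)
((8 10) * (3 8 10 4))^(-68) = ((10)(3 8 4))^(-68) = (10)(3 8 4)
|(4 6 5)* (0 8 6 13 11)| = |(0 8 6 5 4 13 11)| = 7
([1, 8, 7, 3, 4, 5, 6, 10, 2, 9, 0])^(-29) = [1, 8, 7, 3, 4, 5, 6, 10, 2, 9, 0]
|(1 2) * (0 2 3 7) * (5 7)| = |(0 2 1 3 5 7)| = 6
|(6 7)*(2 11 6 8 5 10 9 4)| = |(2 11 6 7 8 5 10 9 4)| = 9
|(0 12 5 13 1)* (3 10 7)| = 15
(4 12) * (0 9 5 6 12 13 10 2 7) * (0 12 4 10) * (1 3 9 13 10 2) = [13, 3, 7, 9, 10, 6, 4, 12, 8, 5, 1, 11, 2, 0] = (0 13)(1 3 9 5 6 4 10)(2 7 12)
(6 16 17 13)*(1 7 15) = (1 7 15)(6 16 17 13) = [0, 7, 2, 3, 4, 5, 16, 15, 8, 9, 10, 11, 12, 6, 14, 1, 17, 13]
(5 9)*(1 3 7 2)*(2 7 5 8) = (1 3 5 9 8 2) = [0, 3, 1, 5, 4, 9, 6, 7, 2, 8]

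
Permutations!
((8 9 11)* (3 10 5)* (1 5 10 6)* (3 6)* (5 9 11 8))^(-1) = ((1 9 8 11 5 6))^(-1) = (1 6 5 11 8 9)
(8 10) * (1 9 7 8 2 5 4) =[0, 9, 5, 3, 1, 4, 6, 8, 10, 7, 2] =(1 9 7 8 10 2 5 4)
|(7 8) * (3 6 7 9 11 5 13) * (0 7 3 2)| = 8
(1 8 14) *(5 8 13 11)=(1 13 11 5 8 14)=[0, 13, 2, 3, 4, 8, 6, 7, 14, 9, 10, 5, 12, 11, 1]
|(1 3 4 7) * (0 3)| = 5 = |(0 3 4 7 1)|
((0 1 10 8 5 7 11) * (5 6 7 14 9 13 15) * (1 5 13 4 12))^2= ((0 5 14 9 4 12 1 10 8 6 7 11)(13 15))^2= (15)(0 14 4 1 8 7)(5 9 12 10 6 11)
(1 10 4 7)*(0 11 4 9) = [11, 10, 2, 3, 7, 5, 6, 1, 8, 0, 9, 4] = (0 11 4 7 1 10 9)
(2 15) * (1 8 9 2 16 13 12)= (1 8 9 2 15 16 13 12)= [0, 8, 15, 3, 4, 5, 6, 7, 9, 2, 10, 11, 1, 12, 14, 16, 13]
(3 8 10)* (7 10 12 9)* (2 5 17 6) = (2 5 17 6)(3 8 12 9 7 10) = [0, 1, 5, 8, 4, 17, 2, 10, 12, 7, 3, 11, 9, 13, 14, 15, 16, 6]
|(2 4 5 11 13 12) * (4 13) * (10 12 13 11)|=6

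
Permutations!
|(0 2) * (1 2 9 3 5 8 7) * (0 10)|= 9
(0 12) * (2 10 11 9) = (0 12)(2 10 11 9) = [12, 1, 10, 3, 4, 5, 6, 7, 8, 2, 11, 9, 0]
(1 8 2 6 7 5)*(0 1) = (0 1 8 2 6 7 5) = [1, 8, 6, 3, 4, 0, 7, 5, 2]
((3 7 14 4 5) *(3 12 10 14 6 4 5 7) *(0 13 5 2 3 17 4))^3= (0 12 2 4)(3 7 13 10)(5 14 17 6)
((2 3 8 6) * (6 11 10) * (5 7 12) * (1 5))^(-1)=(1 12 7 5)(2 6 10 11 8 3)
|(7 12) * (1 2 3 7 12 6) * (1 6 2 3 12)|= 5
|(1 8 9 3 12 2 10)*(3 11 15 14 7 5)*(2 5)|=9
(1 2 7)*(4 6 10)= (1 2 7)(4 6 10)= [0, 2, 7, 3, 6, 5, 10, 1, 8, 9, 4]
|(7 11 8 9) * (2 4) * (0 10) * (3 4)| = |(0 10)(2 3 4)(7 11 8 9)| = 12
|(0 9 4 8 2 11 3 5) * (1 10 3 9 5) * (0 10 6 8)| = 11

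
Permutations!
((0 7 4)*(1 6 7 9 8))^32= ((0 9 8 1 6 7 4))^32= (0 6 9 7 8 4 1)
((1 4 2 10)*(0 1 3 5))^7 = ((0 1 4 2 10 3 5))^7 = (10)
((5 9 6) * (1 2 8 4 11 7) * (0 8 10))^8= ((0 8 4 11 7 1 2 10)(5 9 6))^8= (11)(5 6 9)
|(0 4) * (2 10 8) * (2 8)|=|(0 4)(2 10)|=2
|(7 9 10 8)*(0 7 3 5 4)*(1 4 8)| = 6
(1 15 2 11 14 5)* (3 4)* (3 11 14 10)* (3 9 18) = (1 15 2 14 5)(3 4 11 10 9 18) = [0, 15, 14, 4, 11, 1, 6, 7, 8, 18, 9, 10, 12, 13, 5, 2, 16, 17, 3]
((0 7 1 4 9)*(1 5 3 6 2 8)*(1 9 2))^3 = ((0 7 5 3 6 1 4 2 8 9))^3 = (0 3 4 9 5 1 8 7 6 2)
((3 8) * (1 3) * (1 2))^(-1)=((1 3 8 2))^(-1)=(1 2 8 3)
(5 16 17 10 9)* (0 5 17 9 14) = (0 5 16 9 17 10 14) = [5, 1, 2, 3, 4, 16, 6, 7, 8, 17, 14, 11, 12, 13, 0, 15, 9, 10]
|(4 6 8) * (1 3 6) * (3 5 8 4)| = 6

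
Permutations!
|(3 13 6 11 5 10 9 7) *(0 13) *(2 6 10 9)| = |(0 13 10 2 6 11 5 9 7 3)| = 10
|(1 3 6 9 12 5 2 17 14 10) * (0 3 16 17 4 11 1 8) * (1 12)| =|(0 3 6 9 1 16 17 14 10 8)(2 4 11 12 5)| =10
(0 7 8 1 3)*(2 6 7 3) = [3, 2, 6, 0, 4, 5, 7, 8, 1] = (0 3)(1 2 6 7 8)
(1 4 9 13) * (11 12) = (1 4 9 13)(11 12) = [0, 4, 2, 3, 9, 5, 6, 7, 8, 13, 10, 12, 11, 1]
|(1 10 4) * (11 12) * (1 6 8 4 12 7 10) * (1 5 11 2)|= 21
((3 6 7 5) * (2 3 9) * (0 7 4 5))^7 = ((0 7)(2 3 6 4 5 9))^7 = (0 7)(2 3 6 4 5 9)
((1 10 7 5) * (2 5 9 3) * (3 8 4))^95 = (1 4 10 3 7 2 9 5 8)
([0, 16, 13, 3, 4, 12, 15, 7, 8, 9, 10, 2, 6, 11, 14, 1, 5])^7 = [0, 16, 13, 3, 4, 12, 15, 7, 8, 9, 10, 2, 6, 11, 14, 1, 5]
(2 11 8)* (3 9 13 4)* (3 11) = (2 3 9 13 4 11 8) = [0, 1, 3, 9, 11, 5, 6, 7, 2, 13, 10, 8, 12, 4]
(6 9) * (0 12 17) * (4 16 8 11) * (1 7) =[12, 7, 2, 3, 16, 5, 9, 1, 11, 6, 10, 4, 17, 13, 14, 15, 8, 0] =(0 12 17)(1 7)(4 16 8 11)(6 9)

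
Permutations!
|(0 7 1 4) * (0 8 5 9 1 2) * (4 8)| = |(0 7 2)(1 8 5 9)| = 12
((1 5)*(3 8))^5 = ((1 5)(3 8))^5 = (1 5)(3 8)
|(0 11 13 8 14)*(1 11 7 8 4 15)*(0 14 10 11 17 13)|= 5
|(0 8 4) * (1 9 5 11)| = |(0 8 4)(1 9 5 11)| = 12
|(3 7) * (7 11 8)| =|(3 11 8 7)| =4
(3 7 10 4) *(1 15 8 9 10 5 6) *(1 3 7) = (1 15 8 9 10 4 7 5 6 3) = [0, 15, 2, 1, 7, 6, 3, 5, 9, 10, 4, 11, 12, 13, 14, 8]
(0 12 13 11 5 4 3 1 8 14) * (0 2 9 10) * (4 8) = (0 12 13 11 5 8 14 2 9 10)(1 4 3) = [12, 4, 9, 1, 3, 8, 6, 7, 14, 10, 0, 5, 13, 11, 2]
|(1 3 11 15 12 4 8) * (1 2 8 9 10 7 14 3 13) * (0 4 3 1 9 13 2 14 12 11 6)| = 36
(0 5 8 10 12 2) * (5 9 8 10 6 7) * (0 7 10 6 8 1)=(0 9 1)(2 7 5 6 10 12)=[9, 0, 7, 3, 4, 6, 10, 5, 8, 1, 12, 11, 2]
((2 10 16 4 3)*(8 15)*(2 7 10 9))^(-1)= (2 9)(3 4 16 10 7)(8 15)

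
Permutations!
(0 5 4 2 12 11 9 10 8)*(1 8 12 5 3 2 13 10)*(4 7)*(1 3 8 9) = [8, 9, 5, 2, 13, 7, 6, 4, 0, 3, 12, 1, 11, 10] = (0 8)(1 9 3 2 5 7 4 13 10 12 11)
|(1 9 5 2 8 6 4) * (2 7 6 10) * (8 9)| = |(1 8 10 2 9 5 7 6 4)| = 9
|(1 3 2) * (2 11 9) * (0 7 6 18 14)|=5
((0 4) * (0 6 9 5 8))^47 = ((0 4 6 9 5 8))^47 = (0 8 5 9 6 4)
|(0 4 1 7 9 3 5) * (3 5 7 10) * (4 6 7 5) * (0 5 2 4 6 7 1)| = 9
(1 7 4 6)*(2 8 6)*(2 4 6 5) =[0, 7, 8, 3, 4, 2, 1, 6, 5] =(1 7 6)(2 8 5)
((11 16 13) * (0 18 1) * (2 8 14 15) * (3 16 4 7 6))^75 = ((0 18 1)(2 8 14 15)(3 16 13 11 4 7 6))^75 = (18)(2 15 14 8)(3 7 11 16 6 4 13)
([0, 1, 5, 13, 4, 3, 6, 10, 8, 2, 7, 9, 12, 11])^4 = [0, 1, 11, 2, 4, 9, 6, 7, 8, 13, 10, 3, 12, 5]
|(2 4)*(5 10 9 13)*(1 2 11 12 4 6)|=12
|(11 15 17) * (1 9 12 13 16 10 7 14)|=|(1 9 12 13 16 10 7 14)(11 15 17)|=24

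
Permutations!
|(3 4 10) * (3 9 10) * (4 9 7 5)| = 6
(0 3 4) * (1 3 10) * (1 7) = [10, 3, 2, 4, 0, 5, 6, 1, 8, 9, 7] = (0 10 7 1 3 4)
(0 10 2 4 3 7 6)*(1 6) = (0 10 2 4 3 7 1 6) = [10, 6, 4, 7, 3, 5, 0, 1, 8, 9, 2]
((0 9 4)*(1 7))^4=((0 9 4)(1 7))^4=(0 9 4)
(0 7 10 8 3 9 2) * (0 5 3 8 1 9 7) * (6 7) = (1 9 2 5 3 6 7 10) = [0, 9, 5, 6, 4, 3, 7, 10, 8, 2, 1]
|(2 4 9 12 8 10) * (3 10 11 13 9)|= 20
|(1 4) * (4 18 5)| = |(1 18 5 4)| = 4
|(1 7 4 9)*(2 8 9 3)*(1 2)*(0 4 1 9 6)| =14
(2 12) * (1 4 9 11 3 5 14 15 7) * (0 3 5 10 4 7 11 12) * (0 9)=[3, 7, 9, 10, 0, 14, 6, 1, 8, 12, 4, 5, 2, 13, 15, 11]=(0 3 10 4)(1 7)(2 9 12)(5 14 15 11)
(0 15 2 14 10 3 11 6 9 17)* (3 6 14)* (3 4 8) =(0 15 2 4 8 3 11 14 10 6 9 17) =[15, 1, 4, 11, 8, 5, 9, 7, 3, 17, 6, 14, 12, 13, 10, 2, 16, 0]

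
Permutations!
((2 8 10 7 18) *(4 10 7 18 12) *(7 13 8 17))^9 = ((2 17 7 12 4 10 18)(8 13))^9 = (2 7 4 18 17 12 10)(8 13)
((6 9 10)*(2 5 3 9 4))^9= ((2 5 3 9 10 6 4))^9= (2 3 10 4 5 9 6)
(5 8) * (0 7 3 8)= (0 7 3 8 5)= [7, 1, 2, 8, 4, 0, 6, 3, 5]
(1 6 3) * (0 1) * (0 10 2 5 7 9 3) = (0 1 6)(2 5 7 9 3 10) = [1, 6, 5, 10, 4, 7, 0, 9, 8, 3, 2]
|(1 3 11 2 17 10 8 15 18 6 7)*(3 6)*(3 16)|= |(1 6 7)(2 17 10 8 15 18 16 3 11)|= 9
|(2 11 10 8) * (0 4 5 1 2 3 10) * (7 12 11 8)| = 11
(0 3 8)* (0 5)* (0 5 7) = (0 3 8 7) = [3, 1, 2, 8, 4, 5, 6, 0, 7]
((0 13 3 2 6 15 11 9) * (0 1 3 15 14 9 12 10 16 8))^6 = (0 16 12 15)(8 10 11 13)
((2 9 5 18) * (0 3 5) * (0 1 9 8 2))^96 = ((0 3 5 18)(1 9)(2 8))^96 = (18)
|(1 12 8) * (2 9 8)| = |(1 12 2 9 8)| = 5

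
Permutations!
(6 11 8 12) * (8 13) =(6 11 13 8 12) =[0, 1, 2, 3, 4, 5, 11, 7, 12, 9, 10, 13, 6, 8]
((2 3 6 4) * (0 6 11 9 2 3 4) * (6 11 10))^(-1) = (0 6 10 3 4 2 9 11)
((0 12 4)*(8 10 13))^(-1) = ((0 12 4)(8 10 13))^(-1) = (0 4 12)(8 13 10)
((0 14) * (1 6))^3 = (0 14)(1 6)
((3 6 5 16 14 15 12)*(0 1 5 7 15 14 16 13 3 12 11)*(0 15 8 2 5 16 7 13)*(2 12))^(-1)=(0 5 2 12 8 7 16 1)(3 13 6)(11 15)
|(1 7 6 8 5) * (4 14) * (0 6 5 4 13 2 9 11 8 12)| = 21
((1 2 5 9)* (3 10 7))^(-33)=(10)(1 9 5 2)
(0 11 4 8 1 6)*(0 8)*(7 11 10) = [10, 6, 2, 3, 0, 5, 8, 11, 1, 9, 7, 4] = (0 10 7 11 4)(1 6 8)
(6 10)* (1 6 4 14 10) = (1 6)(4 14 10) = [0, 6, 2, 3, 14, 5, 1, 7, 8, 9, 4, 11, 12, 13, 10]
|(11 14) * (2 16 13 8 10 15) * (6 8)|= |(2 16 13 6 8 10 15)(11 14)|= 14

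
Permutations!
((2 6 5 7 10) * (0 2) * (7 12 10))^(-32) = (0 12 6)(2 10 5)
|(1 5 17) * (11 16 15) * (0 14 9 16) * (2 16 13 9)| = 6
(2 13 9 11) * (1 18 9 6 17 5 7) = (1 18 9 11 2 13 6 17 5 7) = [0, 18, 13, 3, 4, 7, 17, 1, 8, 11, 10, 2, 12, 6, 14, 15, 16, 5, 9]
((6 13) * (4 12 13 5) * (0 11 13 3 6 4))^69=(0 3 13 5 12 11 6 4)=((0 11 13 4 12 3 6 5))^69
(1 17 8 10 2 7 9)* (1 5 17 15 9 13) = [0, 15, 7, 3, 4, 17, 6, 13, 10, 5, 2, 11, 12, 1, 14, 9, 16, 8] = (1 15 9 5 17 8 10 2 7 13)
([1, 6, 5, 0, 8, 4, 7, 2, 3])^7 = [8, 3, 6, 4, 2, 7, 0, 1, 5]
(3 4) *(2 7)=(2 7)(3 4)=[0, 1, 7, 4, 3, 5, 6, 2]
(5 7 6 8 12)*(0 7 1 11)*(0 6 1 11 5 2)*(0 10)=(0 7 1 5 11 6 8 12 2 10)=[7, 5, 10, 3, 4, 11, 8, 1, 12, 9, 0, 6, 2]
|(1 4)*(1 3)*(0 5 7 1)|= |(0 5 7 1 4 3)|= 6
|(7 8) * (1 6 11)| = 6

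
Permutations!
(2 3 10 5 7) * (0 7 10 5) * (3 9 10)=(0 7 2 9 10)(3 5)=[7, 1, 9, 5, 4, 3, 6, 2, 8, 10, 0]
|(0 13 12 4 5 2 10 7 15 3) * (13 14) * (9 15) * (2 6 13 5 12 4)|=13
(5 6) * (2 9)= (2 9)(5 6)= [0, 1, 9, 3, 4, 6, 5, 7, 8, 2]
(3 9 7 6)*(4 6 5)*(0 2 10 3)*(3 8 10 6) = [2, 1, 6, 9, 3, 4, 0, 5, 10, 7, 8] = (0 2 6)(3 9 7 5 4)(8 10)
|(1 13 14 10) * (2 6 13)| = 6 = |(1 2 6 13 14 10)|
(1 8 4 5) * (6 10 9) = [0, 8, 2, 3, 5, 1, 10, 7, 4, 6, 9] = (1 8 4 5)(6 10 9)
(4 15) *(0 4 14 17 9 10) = (0 4 15 14 17 9 10) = [4, 1, 2, 3, 15, 5, 6, 7, 8, 10, 0, 11, 12, 13, 17, 14, 16, 9]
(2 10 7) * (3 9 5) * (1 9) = (1 9 5 3)(2 10 7) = [0, 9, 10, 1, 4, 3, 6, 2, 8, 5, 7]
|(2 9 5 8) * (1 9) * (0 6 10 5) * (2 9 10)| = 8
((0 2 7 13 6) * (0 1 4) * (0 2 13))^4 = (0 4 13 2 6 7 1)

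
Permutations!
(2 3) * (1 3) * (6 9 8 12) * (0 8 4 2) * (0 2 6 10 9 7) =[8, 3, 1, 2, 6, 5, 7, 0, 12, 4, 9, 11, 10] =(0 8 12 10 9 4 6 7)(1 3 2)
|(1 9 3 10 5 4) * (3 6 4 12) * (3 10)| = 12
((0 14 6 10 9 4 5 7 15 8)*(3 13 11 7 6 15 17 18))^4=(3 17 11)(4 9 10 6 5)(7 13 18)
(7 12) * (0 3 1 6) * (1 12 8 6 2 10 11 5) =(0 3 12 7 8 6)(1 2 10 11 5) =[3, 2, 10, 12, 4, 1, 0, 8, 6, 9, 11, 5, 7]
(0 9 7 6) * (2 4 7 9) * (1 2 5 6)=(9)(0 5 6)(1 2 4 7)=[5, 2, 4, 3, 7, 6, 0, 1, 8, 9]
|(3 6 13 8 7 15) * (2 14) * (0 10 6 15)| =|(0 10 6 13 8 7)(2 14)(3 15)| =6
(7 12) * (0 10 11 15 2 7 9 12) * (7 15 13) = [10, 1, 15, 3, 4, 5, 6, 0, 8, 12, 11, 13, 9, 7, 14, 2] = (0 10 11 13 7)(2 15)(9 12)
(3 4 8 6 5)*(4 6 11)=(3 6 5)(4 8 11)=[0, 1, 2, 6, 8, 3, 5, 7, 11, 9, 10, 4]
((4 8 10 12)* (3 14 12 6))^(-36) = (3 6 10 8 4 12 14)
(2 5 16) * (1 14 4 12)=(1 14 4 12)(2 5 16)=[0, 14, 5, 3, 12, 16, 6, 7, 8, 9, 10, 11, 1, 13, 4, 15, 2]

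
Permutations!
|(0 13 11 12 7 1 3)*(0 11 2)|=15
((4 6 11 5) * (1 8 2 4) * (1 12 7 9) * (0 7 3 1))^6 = (1 5 4)(2 3 11)(6 8 12)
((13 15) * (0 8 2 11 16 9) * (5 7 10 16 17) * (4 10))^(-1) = (0 9 16 10 4 7 5 17 11 2 8)(13 15)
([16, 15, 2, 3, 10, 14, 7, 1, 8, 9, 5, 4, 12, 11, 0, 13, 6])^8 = [4, 0, 2, 3, 1, 13, 5, 14, 8, 9, 15, 7, 12, 6, 11, 16, 10]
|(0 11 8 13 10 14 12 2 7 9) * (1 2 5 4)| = |(0 11 8 13 10 14 12 5 4 1 2 7 9)| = 13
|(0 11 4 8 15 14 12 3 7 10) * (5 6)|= 10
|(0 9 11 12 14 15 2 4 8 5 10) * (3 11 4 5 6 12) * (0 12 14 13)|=|(0 9 4 8 6 14 15 2 5 10 12 13)(3 11)|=12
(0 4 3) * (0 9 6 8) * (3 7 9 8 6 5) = (0 4 7 9 5 3 8) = [4, 1, 2, 8, 7, 3, 6, 9, 0, 5]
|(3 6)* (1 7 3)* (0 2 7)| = 6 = |(0 2 7 3 6 1)|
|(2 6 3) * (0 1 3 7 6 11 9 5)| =14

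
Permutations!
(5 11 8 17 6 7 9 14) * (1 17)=[0, 17, 2, 3, 4, 11, 7, 9, 1, 14, 10, 8, 12, 13, 5, 15, 16, 6]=(1 17 6 7 9 14 5 11 8)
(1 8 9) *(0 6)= (0 6)(1 8 9)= [6, 8, 2, 3, 4, 5, 0, 7, 9, 1]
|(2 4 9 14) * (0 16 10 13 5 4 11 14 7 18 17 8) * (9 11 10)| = 7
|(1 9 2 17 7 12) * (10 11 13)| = |(1 9 2 17 7 12)(10 11 13)| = 6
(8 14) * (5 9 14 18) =(5 9 14 8 18) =[0, 1, 2, 3, 4, 9, 6, 7, 18, 14, 10, 11, 12, 13, 8, 15, 16, 17, 5]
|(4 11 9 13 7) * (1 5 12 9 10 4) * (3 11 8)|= 30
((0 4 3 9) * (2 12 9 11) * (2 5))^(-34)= (0 12 5 3)(2 11 4 9)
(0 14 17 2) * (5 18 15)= (0 14 17 2)(5 18 15)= [14, 1, 0, 3, 4, 18, 6, 7, 8, 9, 10, 11, 12, 13, 17, 5, 16, 2, 15]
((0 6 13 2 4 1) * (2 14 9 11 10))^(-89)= (0 6 13 14 9 11 10 2 4 1)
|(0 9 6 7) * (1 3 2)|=|(0 9 6 7)(1 3 2)|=12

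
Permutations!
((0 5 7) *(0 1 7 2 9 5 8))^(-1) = (0 8)(1 7)(2 5 9)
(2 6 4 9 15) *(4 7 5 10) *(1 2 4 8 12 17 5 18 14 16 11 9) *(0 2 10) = (0 2 6 7 18 14 16 11 9 15 4 1 10 8 12 17 5) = [2, 10, 6, 3, 1, 0, 7, 18, 12, 15, 8, 9, 17, 13, 16, 4, 11, 5, 14]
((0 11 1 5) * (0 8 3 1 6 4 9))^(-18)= (0 6 9 11 4)(1 8)(3 5)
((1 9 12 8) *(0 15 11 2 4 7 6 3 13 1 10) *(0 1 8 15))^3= ((1 9 12 15 11 2 4 7 6 3 13 8 10))^3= (1 15 4 3 10 12 2 6 8 9 11 7 13)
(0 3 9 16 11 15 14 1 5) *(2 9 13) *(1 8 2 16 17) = (0 3 13 16 11 15 14 8 2 9 17 1 5) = [3, 5, 9, 13, 4, 0, 6, 7, 2, 17, 10, 15, 12, 16, 8, 14, 11, 1]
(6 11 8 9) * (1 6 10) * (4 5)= (1 6 11 8 9 10)(4 5)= [0, 6, 2, 3, 5, 4, 11, 7, 9, 10, 1, 8]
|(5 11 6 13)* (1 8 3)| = 12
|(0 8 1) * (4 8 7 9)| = 6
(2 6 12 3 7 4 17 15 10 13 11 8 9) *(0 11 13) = (0 11 8 9 2 6 12 3 7 4 17 15 10) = [11, 1, 6, 7, 17, 5, 12, 4, 9, 2, 0, 8, 3, 13, 14, 10, 16, 15]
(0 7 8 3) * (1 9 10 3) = [7, 9, 2, 0, 4, 5, 6, 8, 1, 10, 3] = (0 7 8 1 9 10 3)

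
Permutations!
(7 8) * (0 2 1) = (0 2 1)(7 8) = [2, 0, 1, 3, 4, 5, 6, 8, 7]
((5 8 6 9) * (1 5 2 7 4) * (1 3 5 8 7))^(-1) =((1 8 6 9 2)(3 5 7 4))^(-1) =(1 2 9 6 8)(3 4 7 5)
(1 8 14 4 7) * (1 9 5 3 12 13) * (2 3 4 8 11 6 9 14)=[0, 11, 3, 12, 7, 4, 9, 14, 2, 5, 10, 6, 13, 1, 8]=(1 11 6 9 5 4 7 14 8 2 3 12 13)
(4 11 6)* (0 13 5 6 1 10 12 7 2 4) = (0 13 5 6)(1 10 12 7 2 4 11) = [13, 10, 4, 3, 11, 6, 0, 2, 8, 9, 12, 1, 7, 5]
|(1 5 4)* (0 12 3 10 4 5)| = |(0 12 3 10 4 1)| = 6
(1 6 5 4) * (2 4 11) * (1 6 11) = [0, 11, 4, 3, 6, 1, 5, 7, 8, 9, 10, 2] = (1 11 2 4 6 5)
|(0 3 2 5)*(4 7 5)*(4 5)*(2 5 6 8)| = |(0 3 5)(2 6 8)(4 7)| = 6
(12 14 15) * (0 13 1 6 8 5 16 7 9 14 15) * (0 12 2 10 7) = (0 13 1 6 8 5 16)(2 10 7 9 14 12 15) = [13, 6, 10, 3, 4, 16, 8, 9, 5, 14, 7, 11, 15, 1, 12, 2, 0]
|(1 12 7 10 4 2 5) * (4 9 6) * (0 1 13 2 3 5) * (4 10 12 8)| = |(0 1 8 4 3 5 13 2)(6 10 9)(7 12)| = 24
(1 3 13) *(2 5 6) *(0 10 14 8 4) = (0 10 14 8 4)(1 3 13)(2 5 6) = [10, 3, 5, 13, 0, 6, 2, 7, 4, 9, 14, 11, 12, 1, 8]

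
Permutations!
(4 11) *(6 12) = (4 11)(6 12) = [0, 1, 2, 3, 11, 5, 12, 7, 8, 9, 10, 4, 6]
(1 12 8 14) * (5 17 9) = (1 12 8 14)(5 17 9) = [0, 12, 2, 3, 4, 17, 6, 7, 14, 5, 10, 11, 8, 13, 1, 15, 16, 9]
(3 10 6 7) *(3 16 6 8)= [0, 1, 2, 10, 4, 5, 7, 16, 3, 9, 8, 11, 12, 13, 14, 15, 6]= (3 10 8)(6 7 16)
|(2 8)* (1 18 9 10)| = 4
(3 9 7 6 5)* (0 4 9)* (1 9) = (0 4 1 9 7 6 5 3) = [4, 9, 2, 0, 1, 3, 5, 6, 8, 7]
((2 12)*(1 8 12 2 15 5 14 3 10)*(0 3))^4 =(0 8 14 1 5 10 15 3 12) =((0 3 10 1 8 12 15 5 14))^4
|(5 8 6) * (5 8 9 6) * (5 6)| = |(5 9)(6 8)| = 2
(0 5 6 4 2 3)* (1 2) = (0 5 6 4 1 2 3) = [5, 2, 3, 0, 1, 6, 4]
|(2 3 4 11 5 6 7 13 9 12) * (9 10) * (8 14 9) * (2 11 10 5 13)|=|(2 3 4 10 8 14 9 12 11 13 5 6 7)|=13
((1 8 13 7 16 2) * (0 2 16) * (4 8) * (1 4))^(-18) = ((16)(0 2 4 8 13 7))^(-18) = (16)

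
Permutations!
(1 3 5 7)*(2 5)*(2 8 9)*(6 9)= (1 3 8 6 9 2 5 7)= [0, 3, 5, 8, 4, 7, 9, 1, 6, 2]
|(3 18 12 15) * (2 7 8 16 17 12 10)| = 10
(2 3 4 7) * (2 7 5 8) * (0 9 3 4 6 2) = (0 9 3 6 2 4 5 8) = [9, 1, 4, 6, 5, 8, 2, 7, 0, 3]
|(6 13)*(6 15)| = |(6 13 15)| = 3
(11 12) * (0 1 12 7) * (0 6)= (0 1 12 11 7 6)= [1, 12, 2, 3, 4, 5, 0, 6, 8, 9, 10, 7, 11]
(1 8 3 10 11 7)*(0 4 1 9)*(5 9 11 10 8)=(0 4 1 5 9)(3 8)(7 11)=[4, 5, 2, 8, 1, 9, 6, 11, 3, 0, 10, 7]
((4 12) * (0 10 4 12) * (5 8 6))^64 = ((12)(0 10 4)(5 8 6))^64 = (12)(0 10 4)(5 8 6)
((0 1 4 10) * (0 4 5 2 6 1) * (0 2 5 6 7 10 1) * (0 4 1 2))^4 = (1 7 4)(2 6 10)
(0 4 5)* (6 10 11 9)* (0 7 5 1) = (0 4 1)(5 7)(6 10 11 9) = [4, 0, 2, 3, 1, 7, 10, 5, 8, 6, 11, 9]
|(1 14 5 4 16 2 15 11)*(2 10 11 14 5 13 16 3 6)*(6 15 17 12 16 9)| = |(1 5 4 3 15 14 13 9 6 2 17 12 16 10 11)| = 15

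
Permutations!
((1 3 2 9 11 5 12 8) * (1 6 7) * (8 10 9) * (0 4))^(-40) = ((0 4)(1 3 2 8 6 7)(5 12 10 9 11))^(-40) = (12)(1 2 6)(3 8 7)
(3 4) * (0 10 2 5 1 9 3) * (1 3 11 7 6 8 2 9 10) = (0 1 10 9 11 7 6 8 2 5 3 4) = [1, 10, 5, 4, 0, 3, 8, 6, 2, 11, 9, 7]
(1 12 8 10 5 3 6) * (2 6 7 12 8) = (1 8 10 5 3 7 12 2 6) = [0, 8, 6, 7, 4, 3, 1, 12, 10, 9, 5, 11, 2]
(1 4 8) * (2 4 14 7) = [0, 14, 4, 3, 8, 5, 6, 2, 1, 9, 10, 11, 12, 13, 7] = (1 14 7 2 4 8)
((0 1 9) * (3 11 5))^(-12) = ((0 1 9)(3 11 5))^(-12) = (11)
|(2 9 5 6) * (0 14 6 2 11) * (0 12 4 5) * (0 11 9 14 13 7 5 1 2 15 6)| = 13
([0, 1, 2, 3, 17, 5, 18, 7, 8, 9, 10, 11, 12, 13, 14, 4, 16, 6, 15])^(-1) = (4 15 18 6 17)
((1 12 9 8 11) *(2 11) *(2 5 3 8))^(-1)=((1 12 9 2 11)(3 8 5))^(-1)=(1 11 2 9 12)(3 5 8)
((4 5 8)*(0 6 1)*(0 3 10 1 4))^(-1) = (0 8 5 4 6)(1 10 3)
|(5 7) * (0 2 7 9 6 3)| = |(0 2 7 5 9 6 3)| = 7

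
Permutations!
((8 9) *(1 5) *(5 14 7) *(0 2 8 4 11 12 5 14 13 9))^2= (14)(0 8 2)(1 9 11 5 13 4 12)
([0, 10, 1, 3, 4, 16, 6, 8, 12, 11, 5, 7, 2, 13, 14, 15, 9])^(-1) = (1 2 12 8 7 11 9 16 5 10)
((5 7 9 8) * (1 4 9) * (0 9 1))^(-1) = (0 7 5 8 9)(1 4)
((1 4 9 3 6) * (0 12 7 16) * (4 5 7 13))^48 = (0 9 5 12 3 7 13 6 16 4 1)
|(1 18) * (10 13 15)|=6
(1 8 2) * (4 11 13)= (1 8 2)(4 11 13)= [0, 8, 1, 3, 11, 5, 6, 7, 2, 9, 10, 13, 12, 4]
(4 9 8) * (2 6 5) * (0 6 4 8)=(0 6 5 2 4 9)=[6, 1, 4, 3, 9, 2, 5, 7, 8, 0]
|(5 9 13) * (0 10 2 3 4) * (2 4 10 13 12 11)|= |(0 13 5 9 12 11 2 3 10 4)|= 10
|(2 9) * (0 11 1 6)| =|(0 11 1 6)(2 9)| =4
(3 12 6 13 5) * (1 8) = (1 8)(3 12 6 13 5) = [0, 8, 2, 12, 4, 3, 13, 7, 1, 9, 10, 11, 6, 5]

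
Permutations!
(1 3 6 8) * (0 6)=(0 6 8 1 3)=[6, 3, 2, 0, 4, 5, 8, 7, 1]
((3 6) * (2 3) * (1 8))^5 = ((1 8)(2 3 6))^5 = (1 8)(2 6 3)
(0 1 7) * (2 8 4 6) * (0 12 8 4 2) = (0 1 7 12 8 2 4 6) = [1, 7, 4, 3, 6, 5, 0, 12, 2, 9, 10, 11, 8]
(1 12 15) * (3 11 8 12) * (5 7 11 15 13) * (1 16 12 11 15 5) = (1 3 5 7 15 16 12 13)(8 11) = [0, 3, 2, 5, 4, 7, 6, 15, 11, 9, 10, 8, 13, 1, 14, 16, 12]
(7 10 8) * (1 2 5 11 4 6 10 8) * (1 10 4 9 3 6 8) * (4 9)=(1 2 5 11 4 8 7)(3 6 9)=[0, 2, 5, 6, 8, 11, 9, 1, 7, 3, 10, 4]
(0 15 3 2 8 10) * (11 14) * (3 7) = (0 15 7 3 2 8 10)(11 14) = [15, 1, 8, 2, 4, 5, 6, 3, 10, 9, 0, 14, 12, 13, 11, 7]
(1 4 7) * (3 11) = (1 4 7)(3 11) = [0, 4, 2, 11, 7, 5, 6, 1, 8, 9, 10, 3]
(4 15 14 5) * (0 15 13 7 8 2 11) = (0 15 14 5 4 13 7 8 2 11) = [15, 1, 11, 3, 13, 4, 6, 8, 2, 9, 10, 0, 12, 7, 5, 14]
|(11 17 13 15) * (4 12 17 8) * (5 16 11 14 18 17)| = 30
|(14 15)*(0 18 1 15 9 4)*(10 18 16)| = 9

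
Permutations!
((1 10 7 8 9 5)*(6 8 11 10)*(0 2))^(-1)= (0 2)(1 5 9 8 6)(7 10 11)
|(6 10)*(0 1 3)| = 6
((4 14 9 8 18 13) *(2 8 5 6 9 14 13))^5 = (2 18 8)(4 13)(5 9 6)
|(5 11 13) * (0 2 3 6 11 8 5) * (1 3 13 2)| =14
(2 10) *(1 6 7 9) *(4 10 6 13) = (1 13 4 10 2 6 7 9) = [0, 13, 6, 3, 10, 5, 7, 9, 8, 1, 2, 11, 12, 4]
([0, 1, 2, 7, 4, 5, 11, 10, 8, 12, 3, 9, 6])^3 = [0, 1, 2, 3, 4, 5, 12, 7, 8, 11, 10, 6, 9]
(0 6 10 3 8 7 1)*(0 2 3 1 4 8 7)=(0 6 10 1 2 3 7 4 8)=[6, 2, 3, 7, 8, 5, 10, 4, 0, 9, 1]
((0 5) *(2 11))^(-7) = ((0 5)(2 11))^(-7) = (0 5)(2 11)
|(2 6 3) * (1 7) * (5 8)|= 6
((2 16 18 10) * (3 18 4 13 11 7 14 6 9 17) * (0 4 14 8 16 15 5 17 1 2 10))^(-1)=(0 18 3 17 5 15 2 1 9 6 14 16 8 7 11 13 4)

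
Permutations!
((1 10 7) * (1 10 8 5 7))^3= ((1 8 5 7 10))^3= (1 7 8 10 5)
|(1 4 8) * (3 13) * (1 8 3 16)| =|(1 4 3 13 16)| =5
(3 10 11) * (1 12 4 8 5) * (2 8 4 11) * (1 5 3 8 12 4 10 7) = (1 4 10 2 12 11 8 3 7) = [0, 4, 12, 7, 10, 5, 6, 1, 3, 9, 2, 8, 11]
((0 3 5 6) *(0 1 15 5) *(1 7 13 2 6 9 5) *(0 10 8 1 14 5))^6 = ((0 3 10 8 1 15 14 5 9)(2 6 7 13))^6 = (0 14 8)(1 3 5)(2 7)(6 13)(9 15 10)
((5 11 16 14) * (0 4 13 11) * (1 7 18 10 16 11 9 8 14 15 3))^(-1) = (0 5 14 8 9 13 4)(1 3 15 16 10 18 7)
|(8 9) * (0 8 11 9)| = 2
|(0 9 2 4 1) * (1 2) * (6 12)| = 6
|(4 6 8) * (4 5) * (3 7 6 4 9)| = 6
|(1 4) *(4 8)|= 3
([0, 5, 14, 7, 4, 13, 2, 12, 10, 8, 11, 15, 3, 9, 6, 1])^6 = (1 11 8 13)(5 15 10 9)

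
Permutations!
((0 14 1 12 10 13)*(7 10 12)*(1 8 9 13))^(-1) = (0 13 9 8 14)(1 10 7) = ((0 14 8 9 13)(1 7 10))^(-1)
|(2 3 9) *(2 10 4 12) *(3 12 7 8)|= 6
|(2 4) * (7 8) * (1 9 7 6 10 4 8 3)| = 20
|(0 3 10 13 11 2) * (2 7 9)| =|(0 3 10 13 11 7 9 2)| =8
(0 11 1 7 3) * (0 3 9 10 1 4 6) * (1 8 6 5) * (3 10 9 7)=[11, 3, 2, 10, 5, 1, 0, 7, 6, 9, 8, 4]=(0 11 4 5 1 3 10 8 6)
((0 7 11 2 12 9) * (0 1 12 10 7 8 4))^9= (12)(2 10 7 11)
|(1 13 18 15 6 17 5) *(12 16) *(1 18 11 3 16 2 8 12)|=|(1 13 11 3 16)(2 8 12)(5 18 15 6 17)|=15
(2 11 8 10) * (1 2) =(1 2 11 8 10) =[0, 2, 11, 3, 4, 5, 6, 7, 10, 9, 1, 8]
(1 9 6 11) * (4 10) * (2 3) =[0, 9, 3, 2, 10, 5, 11, 7, 8, 6, 4, 1] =(1 9 6 11)(2 3)(4 10)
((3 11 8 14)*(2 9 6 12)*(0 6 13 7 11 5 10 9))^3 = (0 2 12 6)(3 9 11)(5 13 8)(7 14 10)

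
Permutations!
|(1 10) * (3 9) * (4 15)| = 2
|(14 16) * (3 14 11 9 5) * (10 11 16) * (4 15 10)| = 8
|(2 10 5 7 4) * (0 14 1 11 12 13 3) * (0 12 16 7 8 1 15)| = 9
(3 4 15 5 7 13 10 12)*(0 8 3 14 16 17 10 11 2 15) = (0 8 3 4)(2 15 5 7 13 11)(10 12 14 16 17) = [8, 1, 15, 4, 0, 7, 6, 13, 3, 9, 12, 2, 14, 11, 16, 5, 17, 10]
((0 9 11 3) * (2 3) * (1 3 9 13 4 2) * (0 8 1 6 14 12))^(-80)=(0 13 4 2 9 11 6 14 12)(1 3 8)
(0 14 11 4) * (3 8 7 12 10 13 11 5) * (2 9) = (0 14 5 3 8 7 12 10 13 11 4)(2 9) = [14, 1, 9, 8, 0, 3, 6, 12, 7, 2, 13, 4, 10, 11, 5]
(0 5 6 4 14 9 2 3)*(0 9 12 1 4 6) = (0 5)(1 4 14 12)(2 3 9) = [5, 4, 3, 9, 14, 0, 6, 7, 8, 2, 10, 11, 1, 13, 12]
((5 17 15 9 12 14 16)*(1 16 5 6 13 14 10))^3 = (1 13 17 12 16 14 15 10 6 5 9)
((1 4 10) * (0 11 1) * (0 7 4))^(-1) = ((0 11 1)(4 10 7))^(-1) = (0 1 11)(4 7 10)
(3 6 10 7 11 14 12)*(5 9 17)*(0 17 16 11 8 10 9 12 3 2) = (0 17 5 12 2)(3 6 9 16 11 14)(7 8 10) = [17, 1, 0, 6, 4, 12, 9, 8, 10, 16, 7, 14, 2, 13, 3, 15, 11, 5]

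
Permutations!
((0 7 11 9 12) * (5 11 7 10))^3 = ((0 10 5 11 9 12))^3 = (0 11)(5 12)(9 10)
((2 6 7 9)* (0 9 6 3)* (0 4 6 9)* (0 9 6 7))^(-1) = (0 6 7 4 3 2 9) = ((0 9 2 3 4 7 6))^(-1)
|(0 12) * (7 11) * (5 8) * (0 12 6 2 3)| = 4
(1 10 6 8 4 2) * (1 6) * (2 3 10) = (1 2 6 8 4 3 10) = [0, 2, 6, 10, 3, 5, 8, 7, 4, 9, 1]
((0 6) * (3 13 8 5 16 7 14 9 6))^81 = (0 3 13 8 5 16 7 14 9 6)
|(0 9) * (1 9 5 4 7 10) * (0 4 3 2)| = 20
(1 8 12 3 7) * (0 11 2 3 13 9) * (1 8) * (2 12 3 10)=(0 11 12 13 9)(2 10)(3 7 8)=[11, 1, 10, 7, 4, 5, 6, 8, 3, 0, 2, 12, 13, 9]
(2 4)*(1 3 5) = (1 3 5)(2 4) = [0, 3, 4, 5, 2, 1]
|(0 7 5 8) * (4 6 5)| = |(0 7 4 6 5 8)| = 6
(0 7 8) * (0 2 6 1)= (0 7 8 2 6 1)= [7, 0, 6, 3, 4, 5, 1, 8, 2]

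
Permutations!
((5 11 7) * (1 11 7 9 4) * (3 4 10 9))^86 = (1 3)(4 11) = ((1 11 3 4)(5 7)(9 10))^86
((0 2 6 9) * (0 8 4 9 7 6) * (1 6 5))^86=(1 7)(4 8 9)(5 6)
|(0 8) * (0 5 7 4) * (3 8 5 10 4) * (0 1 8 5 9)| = 12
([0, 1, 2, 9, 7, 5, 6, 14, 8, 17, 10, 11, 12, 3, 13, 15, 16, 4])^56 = (17)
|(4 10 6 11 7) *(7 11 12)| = |(4 10 6 12 7)| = 5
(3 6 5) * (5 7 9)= (3 6 7 9 5)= [0, 1, 2, 6, 4, 3, 7, 9, 8, 5]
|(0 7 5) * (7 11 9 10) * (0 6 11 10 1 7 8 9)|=9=|(0 10 8 9 1 7 5 6 11)|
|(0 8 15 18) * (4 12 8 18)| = |(0 18)(4 12 8 15)| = 4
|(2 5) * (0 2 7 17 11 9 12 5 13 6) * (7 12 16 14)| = 12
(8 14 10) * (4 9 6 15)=(4 9 6 15)(8 14 10)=[0, 1, 2, 3, 9, 5, 15, 7, 14, 6, 8, 11, 12, 13, 10, 4]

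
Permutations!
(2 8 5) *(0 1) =[1, 0, 8, 3, 4, 2, 6, 7, 5] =(0 1)(2 8 5)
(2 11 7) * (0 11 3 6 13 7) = [11, 1, 3, 6, 4, 5, 13, 2, 8, 9, 10, 0, 12, 7] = (0 11)(2 3 6 13 7)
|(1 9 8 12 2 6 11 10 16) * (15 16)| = |(1 9 8 12 2 6 11 10 15 16)| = 10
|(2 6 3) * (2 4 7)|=|(2 6 3 4 7)|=5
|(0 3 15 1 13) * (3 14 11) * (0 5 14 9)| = |(0 9)(1 13 5 14 11 3 15)| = 14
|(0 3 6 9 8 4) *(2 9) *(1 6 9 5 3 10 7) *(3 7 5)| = 11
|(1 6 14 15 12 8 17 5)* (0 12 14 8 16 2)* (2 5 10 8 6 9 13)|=24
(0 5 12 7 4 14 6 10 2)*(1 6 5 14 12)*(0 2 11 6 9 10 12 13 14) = (1 9 10 11 6 12 7 4 13 14 5) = [0, 9, 2, 3, 13, 1, 12, 4, 8, 10, 11, 6, 7, 14, 5]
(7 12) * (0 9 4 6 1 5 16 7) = (0 9 4 6 1 5 16 7 12) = [9, 5, 2, 3, 6, 16, 1, 12, 8, 4, 10, 11, 0, 13, 14, 15, 7]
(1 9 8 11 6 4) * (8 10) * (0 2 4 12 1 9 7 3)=(0 2 4 9 10 8 11 6 12 1 7 3)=[2, 7, 4, 0, 9, 5, 12, 3, 11, 10, 8, 6, 1]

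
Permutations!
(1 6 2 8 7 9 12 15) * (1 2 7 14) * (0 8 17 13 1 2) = (0 8 14 2 17 13 1 6 7 9 12 15) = [8, 6, 17, 3, 4, 5, 7, 9, 14, 12, 10, 11, 15, 1, 2, 0, 16, 13]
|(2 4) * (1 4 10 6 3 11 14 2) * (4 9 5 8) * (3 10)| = |(1 9 5 8 4)(2 3 11 14)(6 10)| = 20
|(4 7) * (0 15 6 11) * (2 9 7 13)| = |(0 15 6 11)(2 9 7 4 13)| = 20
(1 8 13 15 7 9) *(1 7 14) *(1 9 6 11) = (1 8 13 15 14 9 7 6 11) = [0, 8, 2, 3, 4, 5, 11, 6, 13, 7, 10, 1, 12, 15, 9, 14]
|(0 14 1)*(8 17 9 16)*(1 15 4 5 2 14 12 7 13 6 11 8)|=55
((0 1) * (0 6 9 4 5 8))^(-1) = (0 8 5 4 9 6 1)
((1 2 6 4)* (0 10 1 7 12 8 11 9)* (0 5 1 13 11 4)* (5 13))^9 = ((0 10 5 1 2 6)(4 7 12 8)(9 13 11))^9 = (13)(0 1)(2 10)(4 7 12 8)(5 6)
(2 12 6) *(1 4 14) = (1 4 14)(2 12 6) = [0, 4, 12, 3, 14, 5, 2, 7, 8, 9, 10, 11, 6, 13, 1]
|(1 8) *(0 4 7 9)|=|(0 4 7 9)(1 8)|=4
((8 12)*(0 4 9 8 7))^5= (0 7 12 8 9 4)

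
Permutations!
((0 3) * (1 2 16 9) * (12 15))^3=(0 3)(1 9 16 2)(12 15)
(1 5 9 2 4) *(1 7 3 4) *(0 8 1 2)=(0 8 1 5 9)(3 4 7)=[8, 5, 2, 4, 7, 9, 6, 3, 1, 0]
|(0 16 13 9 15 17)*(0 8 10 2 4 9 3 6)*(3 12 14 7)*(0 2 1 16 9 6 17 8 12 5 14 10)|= 60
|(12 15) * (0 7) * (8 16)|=2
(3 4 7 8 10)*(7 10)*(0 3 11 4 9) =(0 3 9)(4 10 11)(7 8) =[3, 1, 2, 9, 10, 5, 6, 8, 7, 0, 11, 4]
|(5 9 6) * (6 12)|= 4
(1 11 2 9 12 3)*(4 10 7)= [0, 11, 9, 1, 10, 5, 6, 4, 8, 12, 7, 2, 3]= (1 11 2 9 12 3)(4 10 7)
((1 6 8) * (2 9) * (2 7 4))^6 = (2 7)(4 9)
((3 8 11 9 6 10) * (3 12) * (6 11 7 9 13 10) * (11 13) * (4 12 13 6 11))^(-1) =((3 8 7 9 6 11 4 12)(10 13))^(-1) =(3 12 4 11 6 9 7 8)(10 13)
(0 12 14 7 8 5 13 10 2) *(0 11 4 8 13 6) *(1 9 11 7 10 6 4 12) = [1, 9, 7, 3, 8, 4, 0, 13, 5, 11, 2, 12, 14, 6, 10] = (0 1 9 11 12 14 10 2 7 13 6)(4 8 5)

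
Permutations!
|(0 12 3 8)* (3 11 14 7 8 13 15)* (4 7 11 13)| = |(0 12 13 15 3 4 7 8)(11 14)| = 8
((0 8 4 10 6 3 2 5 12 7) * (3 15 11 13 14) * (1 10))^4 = (0 10 13 5 8 6 14 12 4 15 3 7 1 11 2)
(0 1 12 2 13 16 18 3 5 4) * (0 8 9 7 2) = (0 1 12)(2 13 16 18 3 5 4 8 9 7) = [1, 12, 13, 5, 8, 4, 6, 2, 9, 7, 10, 11, 0, 16, 14, 15, 18, 17, 3]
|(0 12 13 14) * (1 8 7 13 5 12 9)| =|(0 9 1 8 7 13 14)(5 12)| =14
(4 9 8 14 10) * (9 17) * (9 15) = [0, 1, 2, 3, 17, 5, 6, 7, 14, 8, 4, 11, 12, 13, 10, 9, 16, 15] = (4 17 15 9 8 14 10)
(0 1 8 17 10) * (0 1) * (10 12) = (1 8 17 12 10) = [0, 8, 2, 3, 4, 5, 6, 7, 17, 9, 1, 11, 10, 13, 14, 15, 16, 12]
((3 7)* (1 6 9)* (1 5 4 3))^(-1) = (1 7 3 4 5 9 6) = ((1 6 9 5 4 3 7))^(-1)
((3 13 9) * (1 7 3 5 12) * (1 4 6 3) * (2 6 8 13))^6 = ((1 7)(2 6 3)(4 8 13 9 5 12))^6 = (13)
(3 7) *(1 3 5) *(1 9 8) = (1 3 7 5 9 8) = [0, 3, 2, 7, 4, 9, 6, 5, 1, 8]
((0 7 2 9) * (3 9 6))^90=(9)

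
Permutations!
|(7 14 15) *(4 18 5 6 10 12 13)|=21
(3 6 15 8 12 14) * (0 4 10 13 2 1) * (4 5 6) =(0 5 6 15 8 12 14 3 4 10 13 2 1) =[5, 0, 1, 4, 10, 6, 15, 7, 12, 9, 13, 11, 14, 2, 3, 8]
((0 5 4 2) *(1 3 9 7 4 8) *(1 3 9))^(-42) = ((0 5 8 3 1 9 7 4 2))^(-42) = (0 3 7)(1 4 5)(2 8 9)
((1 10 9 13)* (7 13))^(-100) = ((1 10 9 7 13))^(-100) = (13)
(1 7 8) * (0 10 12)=(0 10 12)(1 7 8)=[10, 7, 2, 3, 4, 5, 6, 8, 1, 9, 12, 11, 0]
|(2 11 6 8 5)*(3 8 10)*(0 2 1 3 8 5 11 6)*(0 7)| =21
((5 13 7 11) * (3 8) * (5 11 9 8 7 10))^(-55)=(3 7 9 8)(5 10 13)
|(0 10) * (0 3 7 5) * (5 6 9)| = |(0 10 3 7 6 9 5)| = 7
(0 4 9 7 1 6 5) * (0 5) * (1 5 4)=(0 1 6)(4 9 7 5)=[1, 6, 2, 3, 9, 4, 0, 5, 8, 7]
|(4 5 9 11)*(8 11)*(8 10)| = 6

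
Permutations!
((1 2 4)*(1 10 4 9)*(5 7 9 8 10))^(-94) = ((1 2 8 10 4 5 7 9))^(-94) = (1 8 4 7)(2 10 5 9)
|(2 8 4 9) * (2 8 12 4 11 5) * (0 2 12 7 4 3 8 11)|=10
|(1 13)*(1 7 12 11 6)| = 6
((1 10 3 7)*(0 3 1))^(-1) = (0 7 3)(1 10)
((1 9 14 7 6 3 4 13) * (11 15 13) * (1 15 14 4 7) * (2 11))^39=((1 9 4 2 11 14)(3 7 6)(13 15))^39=(1 2)(4 14)(9 11)(13 15)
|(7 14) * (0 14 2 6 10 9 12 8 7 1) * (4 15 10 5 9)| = 21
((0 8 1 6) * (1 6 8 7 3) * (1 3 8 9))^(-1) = (0 6 8 7)(1 9) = ((0 7 8 6)(1 9))^(-1)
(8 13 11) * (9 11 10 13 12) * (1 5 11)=(1 5 11 8 12 9)(10 13)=[0, 5, 2, 3, 4, 11, 6, 7, 12, 1, 13, 8, 9, 10]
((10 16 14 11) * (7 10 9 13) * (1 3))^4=(7 11 10 9 16 13 14)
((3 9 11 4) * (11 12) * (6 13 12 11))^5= ((3 9 11 4)(6 13 12))^5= (3 9 11 4)(6 12 13)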